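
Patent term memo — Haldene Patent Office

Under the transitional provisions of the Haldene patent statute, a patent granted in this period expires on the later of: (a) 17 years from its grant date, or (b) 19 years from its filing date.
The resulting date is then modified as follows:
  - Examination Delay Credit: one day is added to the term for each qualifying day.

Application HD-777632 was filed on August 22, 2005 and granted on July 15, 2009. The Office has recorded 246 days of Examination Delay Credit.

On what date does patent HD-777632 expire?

March 18, 2027

(a) grant + 17 years → 15 July 2026.
(b) filing + 19 years → 22 August 2024.
Later of the two: 15 July 2026.
Examination Delay Credit: +246 days → 18 March 2027.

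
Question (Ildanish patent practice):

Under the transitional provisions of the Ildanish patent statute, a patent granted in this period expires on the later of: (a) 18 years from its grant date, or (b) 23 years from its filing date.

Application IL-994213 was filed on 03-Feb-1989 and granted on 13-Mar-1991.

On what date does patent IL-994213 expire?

(a) grant + 18 years → 13 March 2009.
(b) filing + 23 years → 3 February 2012.
Later of the two: 3 February 2012.

February 3, 2012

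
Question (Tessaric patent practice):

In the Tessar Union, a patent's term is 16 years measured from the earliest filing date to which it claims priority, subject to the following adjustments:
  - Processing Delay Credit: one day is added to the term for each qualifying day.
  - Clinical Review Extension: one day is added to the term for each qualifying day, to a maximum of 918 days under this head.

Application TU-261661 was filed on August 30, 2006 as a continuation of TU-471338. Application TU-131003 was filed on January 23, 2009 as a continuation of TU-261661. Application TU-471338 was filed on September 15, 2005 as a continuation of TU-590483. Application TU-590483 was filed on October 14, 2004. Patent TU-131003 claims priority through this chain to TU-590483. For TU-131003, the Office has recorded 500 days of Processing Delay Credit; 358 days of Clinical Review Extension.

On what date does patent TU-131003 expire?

2023-02-19

Earliest priority filing: 14 October 2004.
Base term: 14 October 2004 + 16 years → 14 October 2020.
Processing Delay Credit: +500 days → 26 February 2022.
Clinical Review Extension: 358 days (within the 918-day cap) → +358 days → 19 February 2023.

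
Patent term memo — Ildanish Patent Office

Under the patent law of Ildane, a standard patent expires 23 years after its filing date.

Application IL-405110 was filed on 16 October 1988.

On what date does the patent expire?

2011-10-16

Filing date + 23 years → 16 October 2011.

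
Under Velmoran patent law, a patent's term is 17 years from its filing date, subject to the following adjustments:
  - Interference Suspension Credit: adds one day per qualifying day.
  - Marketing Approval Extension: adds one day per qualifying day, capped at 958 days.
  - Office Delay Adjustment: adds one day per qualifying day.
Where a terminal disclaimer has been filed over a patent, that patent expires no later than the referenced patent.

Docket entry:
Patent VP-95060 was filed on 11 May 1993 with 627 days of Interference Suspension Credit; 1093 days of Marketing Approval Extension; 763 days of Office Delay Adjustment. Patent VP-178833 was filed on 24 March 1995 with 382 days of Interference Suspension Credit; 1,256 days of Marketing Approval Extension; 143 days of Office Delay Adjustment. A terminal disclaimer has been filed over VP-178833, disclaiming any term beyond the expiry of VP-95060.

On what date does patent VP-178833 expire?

2016-04-15

Natural term of VP-178833:
  Base: filing + 17 years → 24 March 2012.
  Interference Suspension Credit: +382 days → 10 April 2013.
  Marketing Approval Extension: 1256 days claimed exceeds the 958-day cap, so +958 days → 24 November 2015.
  Office Delay Adjustment: +143 days → 15 April 2016.
Expiry of referenced patent VP-95060:
  Base: filing + 17 years → 11 May 2010.
  Interference Suspension Credit: +627 days → 28 January 2012.
  Marketing Approval Extension: 1093 days claimed exceeds the 958-day cap, so +958 days → 12 September 2014.
  Office Delay Adjustment: +763 days → 14 October 2016.
Terminal disclaimer: VP-178833 expires on the earlier of 15 April 2016 and 14 October 2016.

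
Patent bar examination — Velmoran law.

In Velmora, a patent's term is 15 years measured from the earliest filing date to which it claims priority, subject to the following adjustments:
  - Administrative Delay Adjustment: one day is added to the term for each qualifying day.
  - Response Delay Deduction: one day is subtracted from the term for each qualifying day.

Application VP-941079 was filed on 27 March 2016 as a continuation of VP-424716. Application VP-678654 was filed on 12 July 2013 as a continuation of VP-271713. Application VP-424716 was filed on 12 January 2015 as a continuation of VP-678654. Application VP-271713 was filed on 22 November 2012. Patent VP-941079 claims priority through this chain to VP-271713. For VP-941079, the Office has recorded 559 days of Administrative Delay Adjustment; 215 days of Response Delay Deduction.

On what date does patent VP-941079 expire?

Earliest priority filing: 22 November 2012.
Base term: 22 November 2012 + 15 years → 22 November 2027.
Administrative Delay Adjustment: +559 days → 3 June 2029.
Response Delay Deduction: −215 days → 31 October 2028.

2028-10-31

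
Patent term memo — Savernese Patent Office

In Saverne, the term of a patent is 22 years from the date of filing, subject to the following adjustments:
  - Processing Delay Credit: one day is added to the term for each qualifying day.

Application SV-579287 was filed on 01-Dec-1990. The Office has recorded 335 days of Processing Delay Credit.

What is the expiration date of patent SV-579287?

Base term: filing date + 22 years → 1 December 2012.
Processing Delay Credit: +335 days → 1 November 2013.

November 1, 2013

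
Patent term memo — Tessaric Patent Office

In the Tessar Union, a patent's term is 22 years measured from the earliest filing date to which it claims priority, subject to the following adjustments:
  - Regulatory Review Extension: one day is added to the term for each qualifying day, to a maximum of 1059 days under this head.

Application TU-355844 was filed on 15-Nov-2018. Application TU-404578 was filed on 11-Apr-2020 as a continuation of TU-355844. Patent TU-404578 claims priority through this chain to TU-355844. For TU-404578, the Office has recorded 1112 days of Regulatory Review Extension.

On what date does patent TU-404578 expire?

October 10, 2043

Earliest priority filing: 15 November 2018.
Base term: 15 November 2018 + 22 years → 15 November 2040.
Regulatory Review Extension: 1112 days claimed exceeds the 1059-day cap, so +1059 days → 10 October 2043.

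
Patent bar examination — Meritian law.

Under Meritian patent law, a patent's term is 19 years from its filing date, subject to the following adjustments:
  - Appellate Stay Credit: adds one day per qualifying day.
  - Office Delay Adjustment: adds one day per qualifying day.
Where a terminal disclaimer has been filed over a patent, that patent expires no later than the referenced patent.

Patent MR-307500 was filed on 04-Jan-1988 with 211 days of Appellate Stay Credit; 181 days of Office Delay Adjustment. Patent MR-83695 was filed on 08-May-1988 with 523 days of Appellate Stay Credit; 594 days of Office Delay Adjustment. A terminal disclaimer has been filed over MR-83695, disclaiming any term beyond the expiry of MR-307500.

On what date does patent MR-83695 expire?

January 31, 2008

Natural term of MR-83695:
  Base: filing + 19 years → 8 May 2007.
  Appellate Stay Credit: +523 days → 12 October 2008.
  Office Delay Adjustment: +594 days → 29 May 2010.
Expiry of referenced patent MR-307500:
  Base: filing + 19 years → 4 January 2007.
  Appellate Stay Credit: +211 days → 3 August 2007.
  Office Delay Adjustment: +181 days → 31 January 2008.
Terminal disclaimer: MR-83695 expires on the earlier of 29 May 2010 and 31 January 2008.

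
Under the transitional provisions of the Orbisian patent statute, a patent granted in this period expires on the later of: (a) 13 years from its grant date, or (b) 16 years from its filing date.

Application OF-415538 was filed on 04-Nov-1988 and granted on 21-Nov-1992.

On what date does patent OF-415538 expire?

(a) grant + 13 years → 21 November 2005.
(b) filing + 16 years → 4 November 2004.
Later of the two: 21 November 2005.

November 21, 2005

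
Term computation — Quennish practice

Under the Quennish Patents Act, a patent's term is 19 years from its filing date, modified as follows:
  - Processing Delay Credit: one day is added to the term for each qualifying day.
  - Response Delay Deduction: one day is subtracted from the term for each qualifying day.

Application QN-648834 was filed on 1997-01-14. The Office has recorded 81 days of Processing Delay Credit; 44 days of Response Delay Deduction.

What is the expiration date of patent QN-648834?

February 20, 2016

Base term: filing date + 19 years → 14 January 2016.
Processing Delay Credit: +81 days → 4 April 2016.
Response Delay Deduction: −44 days → 20 February 2016.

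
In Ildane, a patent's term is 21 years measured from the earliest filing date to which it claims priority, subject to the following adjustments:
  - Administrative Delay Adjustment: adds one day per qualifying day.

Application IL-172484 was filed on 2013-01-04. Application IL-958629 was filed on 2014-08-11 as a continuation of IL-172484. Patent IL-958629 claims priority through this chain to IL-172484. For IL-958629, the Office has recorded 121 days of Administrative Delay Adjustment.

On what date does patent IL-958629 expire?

Earliest priority filing: 4 January 2013.
Base term: 4 January 2013 + 21 years → 4 January 2034.
Administrative Delay Adjustment: +121 days → 5 May 2034.

May 5, 2034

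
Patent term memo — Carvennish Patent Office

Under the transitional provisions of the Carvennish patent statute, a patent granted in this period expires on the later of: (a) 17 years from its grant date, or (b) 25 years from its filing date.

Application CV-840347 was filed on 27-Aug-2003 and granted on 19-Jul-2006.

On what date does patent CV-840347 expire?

(a) grant + 17 years → 19 July 2023.
(b) filing + 25 years → 27 August 2028.
Later of the two: 27 August 2028.

August 27, 2028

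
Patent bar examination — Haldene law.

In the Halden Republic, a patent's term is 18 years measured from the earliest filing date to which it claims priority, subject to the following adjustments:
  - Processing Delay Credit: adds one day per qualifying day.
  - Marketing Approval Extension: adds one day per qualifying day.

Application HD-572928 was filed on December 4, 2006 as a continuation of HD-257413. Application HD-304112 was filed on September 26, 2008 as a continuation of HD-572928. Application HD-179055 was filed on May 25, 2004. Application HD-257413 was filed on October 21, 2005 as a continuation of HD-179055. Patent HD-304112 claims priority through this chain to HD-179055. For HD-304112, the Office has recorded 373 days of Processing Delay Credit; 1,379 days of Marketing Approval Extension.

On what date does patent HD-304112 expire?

Earliest priority filing: 25 May 2004.
Base term: 25 May 2004 + 18 years → 25 May 2022.
Processing Delay Credit: +373 days → 2 June 2023.
Marketing Approval Extension: +1379 days → 12 March 2027.

March 12, 2027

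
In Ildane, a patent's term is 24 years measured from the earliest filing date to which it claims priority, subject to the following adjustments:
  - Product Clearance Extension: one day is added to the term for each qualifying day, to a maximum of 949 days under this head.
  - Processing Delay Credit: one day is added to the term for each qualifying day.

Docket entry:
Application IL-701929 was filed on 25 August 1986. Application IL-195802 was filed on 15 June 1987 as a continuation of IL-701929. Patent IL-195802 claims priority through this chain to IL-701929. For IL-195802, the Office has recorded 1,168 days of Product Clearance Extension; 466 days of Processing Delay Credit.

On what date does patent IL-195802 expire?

2014-07-10

Earliest priority filing: 25 August 1986.
Base term: 25 August 1986 + 24 years → 25 August 2010.
Product Clearance Extension: 1168 days claimed exceeds the 949-day cap, so +949 days → 31 March 2013.
Processing Delay Credit: +466 days → 10 July 2014.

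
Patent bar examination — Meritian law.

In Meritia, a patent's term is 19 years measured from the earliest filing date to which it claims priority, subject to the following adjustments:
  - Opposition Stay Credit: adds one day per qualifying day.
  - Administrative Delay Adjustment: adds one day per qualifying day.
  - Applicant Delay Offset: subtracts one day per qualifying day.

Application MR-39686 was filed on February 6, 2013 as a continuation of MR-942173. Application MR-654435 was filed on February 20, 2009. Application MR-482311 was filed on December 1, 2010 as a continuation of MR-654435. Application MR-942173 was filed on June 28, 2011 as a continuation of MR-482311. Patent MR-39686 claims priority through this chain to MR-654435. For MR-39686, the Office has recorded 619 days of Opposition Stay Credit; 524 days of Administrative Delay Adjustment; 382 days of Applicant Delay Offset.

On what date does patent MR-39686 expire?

Earliest priority filing: 20 February 2009.
Base term: 20 February 2009 + 19 years → 20 February 2028.
Opposition Stay Credit: +619 days → 31 October 2029.
Administrative Delay Adjustment: +524 days → 8 April 2031.
Applicant Delay Offset: −382 days → 22 March 2030.

2030-03-22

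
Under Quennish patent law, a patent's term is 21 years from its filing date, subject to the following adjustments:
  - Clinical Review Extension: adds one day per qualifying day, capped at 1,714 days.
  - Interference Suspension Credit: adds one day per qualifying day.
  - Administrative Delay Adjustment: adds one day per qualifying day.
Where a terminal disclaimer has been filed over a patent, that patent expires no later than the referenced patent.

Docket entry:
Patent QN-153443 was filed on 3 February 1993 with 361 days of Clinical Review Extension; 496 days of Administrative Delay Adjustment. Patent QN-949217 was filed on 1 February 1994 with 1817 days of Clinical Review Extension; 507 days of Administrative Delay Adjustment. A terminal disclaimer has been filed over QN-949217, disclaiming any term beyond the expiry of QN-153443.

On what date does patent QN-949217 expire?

2016-06-09

Natural term of QN-949217:
  Base: filing + 21 years → 1 February 2015.
  Clinical Review Extension: 1817 days claimed exceeds the 1714-day cap, so +1714 days → 12 October 2019.
  Administrative Delay Adjustment: +507 days → 2 March 2021.
Expiry of referenced patent QN-153443:
  Base: filing + 21 years → 3 February 2014.
  Clinical Review Extension: 361 days (within the 1714-day cap) → +361 days → 30 January 2015.
  Administrative Delay Adjustment: +496 days → 9 June 2016.
Terminal disclaimer: QN-949217 expires on the earlier of 2 March 2021 and 9 June 2016.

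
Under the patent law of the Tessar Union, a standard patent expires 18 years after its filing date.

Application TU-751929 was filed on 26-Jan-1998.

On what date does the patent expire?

January 26, 2016

Filing date + 18 years → 26 January 2016.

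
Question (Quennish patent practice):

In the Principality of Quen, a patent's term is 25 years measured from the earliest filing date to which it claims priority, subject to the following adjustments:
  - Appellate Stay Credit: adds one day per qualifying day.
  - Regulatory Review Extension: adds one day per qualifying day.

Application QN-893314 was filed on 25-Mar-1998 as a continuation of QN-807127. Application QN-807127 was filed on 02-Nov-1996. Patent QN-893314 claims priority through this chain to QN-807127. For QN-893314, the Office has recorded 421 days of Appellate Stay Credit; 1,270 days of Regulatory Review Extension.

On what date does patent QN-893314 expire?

Earliest priority filing: 2 November 1996.
Base term: 2 November 1996 + 25 years → 2 November 2021.
Appellate Stay Credit: +421 days → 28 December 2022.
Regulatory Review Extension: +1270 days → 20 June 2026.

June 20, 2026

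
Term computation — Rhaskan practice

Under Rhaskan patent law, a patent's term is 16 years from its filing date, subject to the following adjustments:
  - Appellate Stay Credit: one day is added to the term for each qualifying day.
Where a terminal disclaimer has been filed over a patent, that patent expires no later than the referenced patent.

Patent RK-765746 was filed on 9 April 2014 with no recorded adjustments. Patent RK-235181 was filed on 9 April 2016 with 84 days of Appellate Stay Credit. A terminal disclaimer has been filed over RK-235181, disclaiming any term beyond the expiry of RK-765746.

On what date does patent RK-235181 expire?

April 9, 2030

Natural term of RK-235181:
  Base: filing + 16 years → 9 April 2032.
  Appellate Stay Credit: +84 days → 2 July 2032.
Expiry of referenced patent RK-765746:
  Base: filing + 16 years → 9 April 2030.
Terminal disclaimer: RK-235181 expires on the earlier of 2 July 2032 and 9 April 2030.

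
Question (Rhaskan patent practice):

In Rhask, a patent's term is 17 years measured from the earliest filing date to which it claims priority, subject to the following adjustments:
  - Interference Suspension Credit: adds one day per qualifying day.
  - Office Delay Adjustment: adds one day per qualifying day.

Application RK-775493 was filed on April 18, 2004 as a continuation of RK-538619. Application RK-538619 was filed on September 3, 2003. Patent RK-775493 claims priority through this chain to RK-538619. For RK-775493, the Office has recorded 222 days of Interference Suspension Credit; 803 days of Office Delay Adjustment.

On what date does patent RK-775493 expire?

2023-06-25

Earliest priority filing: 3 September 2003.
Base term: 3 September 2003 + 17 years → 3 September 2020.
Interference Suspension Credit: +222 days → 13 April 2021.
Office Delay Adjustment: +803 days → 25 June 2023.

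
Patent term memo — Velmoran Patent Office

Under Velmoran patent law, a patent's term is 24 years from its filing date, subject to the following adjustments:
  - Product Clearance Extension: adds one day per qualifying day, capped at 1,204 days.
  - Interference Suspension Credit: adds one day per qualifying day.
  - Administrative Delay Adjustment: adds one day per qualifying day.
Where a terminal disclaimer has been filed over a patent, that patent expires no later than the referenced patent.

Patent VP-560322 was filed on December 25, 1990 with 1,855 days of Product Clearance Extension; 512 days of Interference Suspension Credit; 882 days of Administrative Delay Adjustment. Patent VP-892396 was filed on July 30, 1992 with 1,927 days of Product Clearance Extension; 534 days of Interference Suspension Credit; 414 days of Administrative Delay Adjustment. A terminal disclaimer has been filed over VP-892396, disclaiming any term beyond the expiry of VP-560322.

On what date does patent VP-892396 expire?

Natural term of VP-892396:
  Base: filing + 24 years → 30 July 2016.
  Product Clearance Extension: 1927 days claimed exceeds the 1204-day cap, so +1204 days → 16 November 2019.
  Interference Suspension Credit: +534 days → 3 May 2021.
  Administrative Delay Adjustment: +414 days → 21 June 2022.
Expiry of referenced patent VP-560322:
  Base: filing + 24 years → 25 December 2014.
  Product Clearance Extension: 1855 days claimed exceeds the 1204-day cap, so +1204 days → 12 April 2018.
  Interference Suspension Credit: +512 days → 6 September 2019.
  Administrative Delay Adjustment: +882 days → 4 February 2022.
Terminal disclaimer: VP-892396 expires on the earlier of 21 June 2022 and 4 February 2022.

2022-02-04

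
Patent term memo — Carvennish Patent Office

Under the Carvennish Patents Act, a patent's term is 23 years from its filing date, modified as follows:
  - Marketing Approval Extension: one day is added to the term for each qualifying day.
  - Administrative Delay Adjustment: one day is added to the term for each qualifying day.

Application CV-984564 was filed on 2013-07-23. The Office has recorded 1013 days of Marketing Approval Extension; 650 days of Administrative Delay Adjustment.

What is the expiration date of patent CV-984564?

Base term: filing date + 23 years → 23 July 2036.
Marketing Approval Extension: +1013 days → 2 May 2039.
Administrative Delay Adjustment: +650 days → 10 February 2041.

2041-02-10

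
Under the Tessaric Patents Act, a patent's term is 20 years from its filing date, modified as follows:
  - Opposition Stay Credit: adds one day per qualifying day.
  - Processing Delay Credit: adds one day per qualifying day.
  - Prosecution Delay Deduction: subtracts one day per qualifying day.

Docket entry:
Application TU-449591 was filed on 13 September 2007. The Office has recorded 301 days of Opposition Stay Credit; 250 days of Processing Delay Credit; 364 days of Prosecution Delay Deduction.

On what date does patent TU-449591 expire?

Base term: filing date + 20 years → 13 September 2027.
Opposition Stay Credit: +301 days → 10 July 2028.
Processing Delay Credit: +250 days → 17 March 2029.
Prosecution Delay Deduction: −364 days → 18 March 2028.

March 18, 2028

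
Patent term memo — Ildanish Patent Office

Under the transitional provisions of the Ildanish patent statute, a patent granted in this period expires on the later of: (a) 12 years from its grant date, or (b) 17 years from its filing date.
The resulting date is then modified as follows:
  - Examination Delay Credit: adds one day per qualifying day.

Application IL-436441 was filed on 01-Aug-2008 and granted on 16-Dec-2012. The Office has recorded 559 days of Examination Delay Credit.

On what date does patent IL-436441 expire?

2027-02-11

(a) grant + 12 years → 16 December 2024.
(b) filing + 17 years → 1 August 2025.
Later of the two: 1 August 2025.
Examination Delay Credit: +559 days → 11 February 2027.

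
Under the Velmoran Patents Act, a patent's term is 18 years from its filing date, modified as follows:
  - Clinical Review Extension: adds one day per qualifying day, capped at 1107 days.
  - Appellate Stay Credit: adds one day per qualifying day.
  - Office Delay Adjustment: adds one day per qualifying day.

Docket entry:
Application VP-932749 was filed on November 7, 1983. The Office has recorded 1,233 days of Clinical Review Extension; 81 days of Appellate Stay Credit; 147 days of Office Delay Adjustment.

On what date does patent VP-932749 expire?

2005-07-04

Base term: filing date + 18 years → 7 November 2001.
Clinical Review Extension: 1233 days claimed exceeds the 1107-day cap, so +1107 days → 18 November 2004.
Appellate Stay Credit: +81 days → 7 February 2005.
Office Delay Adjustment: +147 days → 4 July 2005.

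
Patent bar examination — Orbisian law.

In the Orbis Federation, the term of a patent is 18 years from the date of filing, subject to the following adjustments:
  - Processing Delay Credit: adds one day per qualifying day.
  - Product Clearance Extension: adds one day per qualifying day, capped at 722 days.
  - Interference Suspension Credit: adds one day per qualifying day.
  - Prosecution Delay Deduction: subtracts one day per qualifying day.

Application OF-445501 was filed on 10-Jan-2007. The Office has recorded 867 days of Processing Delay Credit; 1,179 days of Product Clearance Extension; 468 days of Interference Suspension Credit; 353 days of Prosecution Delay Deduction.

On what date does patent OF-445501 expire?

Base term: filing date + 18 years → 10 January 2025.
Processing Delay Credit: +867 days → 27 May 2027.
Product Clearance Extension: 1179 days claimed exceeds the 722-day cap, so +722 days → 18 May 2029.
Interference Suspension Credit: +468 days → 29 August 2030.
Prosecution Delay Deduction: −353 days → 10 September 2029.

September 10, 2029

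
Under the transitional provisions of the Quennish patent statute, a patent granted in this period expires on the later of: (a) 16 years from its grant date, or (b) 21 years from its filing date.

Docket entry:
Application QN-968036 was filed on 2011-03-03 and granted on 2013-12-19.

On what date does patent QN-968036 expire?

(a) grant + 16 years → 19 December 2029.
(b) filing + 21 years → 3 March 2032.
Later of the two: 3 March 2032.

March 3, 2032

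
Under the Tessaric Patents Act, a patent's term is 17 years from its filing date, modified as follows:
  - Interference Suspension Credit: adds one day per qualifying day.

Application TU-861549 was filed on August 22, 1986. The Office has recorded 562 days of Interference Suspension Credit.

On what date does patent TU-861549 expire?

2005-03-06

Base term: filing date + 17 years → 22 August 2003.
Interference Suspension Credit: +562 days → 6 March 2005.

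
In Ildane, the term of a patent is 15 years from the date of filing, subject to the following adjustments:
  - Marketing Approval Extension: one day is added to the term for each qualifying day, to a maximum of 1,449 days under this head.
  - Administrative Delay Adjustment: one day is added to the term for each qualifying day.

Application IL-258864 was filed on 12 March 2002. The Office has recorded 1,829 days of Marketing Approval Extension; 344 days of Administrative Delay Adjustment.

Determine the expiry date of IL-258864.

Base term: filing date + 15 years → 12 March 2017.
Marketing Approval Extension: 1829 days claimed exceeds the 1449-day cap, so +1449 days → 28 February 2021.
Administrative Delay Adjustment: +344 days → 7 February 2022.

2022-02-07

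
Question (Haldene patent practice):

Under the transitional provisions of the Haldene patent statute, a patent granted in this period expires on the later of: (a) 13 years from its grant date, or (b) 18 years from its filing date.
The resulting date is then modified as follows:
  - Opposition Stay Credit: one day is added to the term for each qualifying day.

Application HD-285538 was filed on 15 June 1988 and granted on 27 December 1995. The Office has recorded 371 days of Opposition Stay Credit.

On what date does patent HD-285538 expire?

2010-01-02

(a) grant + 13 years → 27 December 2008.
(b) filing + 18 years → 15 June 2006.
Later of the two: 27 December 2008.
Opposition Stay Credit: +371 days → 2 January 2010.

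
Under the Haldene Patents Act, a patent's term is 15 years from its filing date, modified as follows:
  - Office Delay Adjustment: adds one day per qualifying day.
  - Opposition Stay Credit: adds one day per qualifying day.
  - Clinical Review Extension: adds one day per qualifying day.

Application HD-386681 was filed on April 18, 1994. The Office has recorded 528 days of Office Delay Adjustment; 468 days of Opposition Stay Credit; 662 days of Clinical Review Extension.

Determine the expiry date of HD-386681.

2013-11-01

Base term: filing date + 15 years → 18 April 2009.
Office Delay Adjustment: +528 days → 28 September 2010.
Opposition Stay Credit: +468 days → 9 January 2012.
Clinical Review Extension: +662 days → 1 November 2013.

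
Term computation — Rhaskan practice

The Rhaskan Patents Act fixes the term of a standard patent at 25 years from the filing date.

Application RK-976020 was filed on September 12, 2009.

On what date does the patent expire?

Filing date + 25 years → 12 September 2034.

September 12, 2034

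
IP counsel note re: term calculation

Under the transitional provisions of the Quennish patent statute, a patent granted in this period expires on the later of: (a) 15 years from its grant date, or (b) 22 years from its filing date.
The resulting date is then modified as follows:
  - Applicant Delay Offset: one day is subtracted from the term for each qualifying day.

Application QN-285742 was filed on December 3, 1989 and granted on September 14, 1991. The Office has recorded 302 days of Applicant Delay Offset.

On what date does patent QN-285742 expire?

(a) grant + 15 years → 14 September 2006.
(b) filing + 22 years → 3 December 2011.
Later of the two: 3 December 2011.
Applicant Delay Offset: −302 days → 4 February 2011.

February 4, 2011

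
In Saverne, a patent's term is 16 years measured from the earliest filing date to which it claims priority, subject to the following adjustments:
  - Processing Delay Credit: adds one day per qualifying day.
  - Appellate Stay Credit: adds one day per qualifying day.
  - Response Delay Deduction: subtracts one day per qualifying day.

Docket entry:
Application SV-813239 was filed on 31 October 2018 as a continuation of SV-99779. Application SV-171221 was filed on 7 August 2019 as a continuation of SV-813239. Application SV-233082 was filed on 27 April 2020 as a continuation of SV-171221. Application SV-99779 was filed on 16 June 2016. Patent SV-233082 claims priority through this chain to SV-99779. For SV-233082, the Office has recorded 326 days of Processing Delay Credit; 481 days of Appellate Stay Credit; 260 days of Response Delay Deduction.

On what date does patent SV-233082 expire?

Earliest priority filing: 16 June 2016.
Base term: 16 June 2016 + 16 years → 16 June 2032.
Processing Delay Credit: +326 days → 8 May 2033.
Appellate Stay Credit: +481 days → 1 September 2034.
Response Delay Deduction: −260 days → 15 December 2033.

December 15, 2033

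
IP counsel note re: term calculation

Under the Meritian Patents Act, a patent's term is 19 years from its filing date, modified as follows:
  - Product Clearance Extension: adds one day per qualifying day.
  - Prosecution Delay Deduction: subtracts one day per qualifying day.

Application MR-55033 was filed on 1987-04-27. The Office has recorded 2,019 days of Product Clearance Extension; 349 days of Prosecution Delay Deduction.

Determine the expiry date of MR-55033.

Base term: filing date + 19 years → 27 April 2006.
Product Clearance Extension: +2019 days → 6 November 2011.
Prosecution Delay Deduction: −349 days → 22 November 2010.

November 22, 2010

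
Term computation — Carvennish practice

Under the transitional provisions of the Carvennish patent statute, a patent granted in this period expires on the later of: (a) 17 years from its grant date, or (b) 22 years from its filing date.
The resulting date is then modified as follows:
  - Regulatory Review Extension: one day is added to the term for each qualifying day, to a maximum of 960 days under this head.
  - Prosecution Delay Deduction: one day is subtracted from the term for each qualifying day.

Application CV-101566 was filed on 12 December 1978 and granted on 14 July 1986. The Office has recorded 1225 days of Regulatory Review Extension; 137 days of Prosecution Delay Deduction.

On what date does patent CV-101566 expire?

October 14, 2005

(a) grant + 17 years → 14 July 2003.
(b) filing + 22 years → 12 December 2000.
Later of the two: 14 July 2003.
Regulatory Review Extension: 1225 days claimed exceeds the 960-day cap, so +960 days → 28 February 2006.
Prosecution Delay Deduction: −137 days → 14 October 2005.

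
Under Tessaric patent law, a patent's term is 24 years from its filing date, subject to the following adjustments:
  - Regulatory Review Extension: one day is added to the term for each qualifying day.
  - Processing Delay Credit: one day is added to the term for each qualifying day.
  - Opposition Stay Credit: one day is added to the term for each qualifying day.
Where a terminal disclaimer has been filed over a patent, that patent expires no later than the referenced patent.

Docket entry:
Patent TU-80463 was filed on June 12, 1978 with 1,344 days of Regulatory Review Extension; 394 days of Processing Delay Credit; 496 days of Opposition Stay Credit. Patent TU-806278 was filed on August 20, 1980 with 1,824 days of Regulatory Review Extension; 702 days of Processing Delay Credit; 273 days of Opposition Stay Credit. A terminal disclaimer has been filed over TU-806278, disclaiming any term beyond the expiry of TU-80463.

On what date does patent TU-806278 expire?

2008-07-24

Natural term of TU-806278:
  Base: filing + 24 years → 20 August 2004.
  Regulatory Review Extension: +1824 days → 18 August 2009.
  Processing Delay Credit: +702 days → 21 July 2011.
  Opposition Stay Credit: +273 days → 19 April 2012.
Expiry of referenced patent TU-80463:
  Base: filing + 24 years → 12 June 2002.
  Regulatory Review Extension: +1344 days → 15 February 2006.
  Processing Delay Credit: +394 days → 16 March 2007.
  Opposition Stay Credit: +496 days → 24 July 2008.
Terminal disclaimer: TU-806278 expires on the earlier of 19 April 2012 and 24 July 2008.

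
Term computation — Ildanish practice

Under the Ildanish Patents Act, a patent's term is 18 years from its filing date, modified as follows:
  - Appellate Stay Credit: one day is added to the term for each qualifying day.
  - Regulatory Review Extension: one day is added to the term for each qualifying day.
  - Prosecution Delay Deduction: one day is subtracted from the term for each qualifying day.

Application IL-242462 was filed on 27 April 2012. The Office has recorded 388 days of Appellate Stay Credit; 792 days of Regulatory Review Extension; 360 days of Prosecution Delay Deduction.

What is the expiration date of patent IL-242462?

Base term: filing date + 18 years → 27 April 2030.
Appellate Stay Credit: +388 days → 20 May 2031.
Regulatory Review Extension: +792 days → 20 July 2033.
Prosecution Delay Deduction: −360 days → 25 July 2032.

July 25, 2032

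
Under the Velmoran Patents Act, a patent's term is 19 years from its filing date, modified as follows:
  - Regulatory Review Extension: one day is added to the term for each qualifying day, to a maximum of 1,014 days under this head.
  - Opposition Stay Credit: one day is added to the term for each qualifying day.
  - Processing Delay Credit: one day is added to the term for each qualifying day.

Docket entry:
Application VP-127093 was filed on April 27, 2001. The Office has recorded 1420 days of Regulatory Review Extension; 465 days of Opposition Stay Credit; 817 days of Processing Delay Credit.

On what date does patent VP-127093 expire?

Base term: filing date + 19 years → 27 April 2020.
Regulatory Review Extension: 1420 days claimed exceeds the 1014-day cap, so +1014 days → 5 February 2023.
Opposition Stay Credit: +465 days → 15 May 2024.
Processing Delay Credit: +817 days → 10 August 2026.

August 10, 2026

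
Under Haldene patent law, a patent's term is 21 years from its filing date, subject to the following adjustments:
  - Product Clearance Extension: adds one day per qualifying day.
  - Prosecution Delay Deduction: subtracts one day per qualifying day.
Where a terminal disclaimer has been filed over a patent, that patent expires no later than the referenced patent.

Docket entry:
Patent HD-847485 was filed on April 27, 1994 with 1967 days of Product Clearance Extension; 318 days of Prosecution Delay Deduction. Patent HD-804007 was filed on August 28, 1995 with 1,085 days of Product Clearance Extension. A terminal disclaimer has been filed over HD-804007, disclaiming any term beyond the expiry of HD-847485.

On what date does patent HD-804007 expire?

August 18, 2019

Natural term of HD-804007:
  Base: filing + 21 years → 28 August 2016.
  Product Clearance Extension: +1085 days → 18 August 2019.
Expiry of referenced patent HD-847485:
  Base: filing + 21 years → 27 April 2015.
  Product Clearance Extension: +1967 days → 14 September 2020.
  Prosecution Delay Deduction: −318 days → 1 November 2019.
Terminal disclaimer: HD-804007 expires on the earlier of 18 August 2019 and 1 November 2019.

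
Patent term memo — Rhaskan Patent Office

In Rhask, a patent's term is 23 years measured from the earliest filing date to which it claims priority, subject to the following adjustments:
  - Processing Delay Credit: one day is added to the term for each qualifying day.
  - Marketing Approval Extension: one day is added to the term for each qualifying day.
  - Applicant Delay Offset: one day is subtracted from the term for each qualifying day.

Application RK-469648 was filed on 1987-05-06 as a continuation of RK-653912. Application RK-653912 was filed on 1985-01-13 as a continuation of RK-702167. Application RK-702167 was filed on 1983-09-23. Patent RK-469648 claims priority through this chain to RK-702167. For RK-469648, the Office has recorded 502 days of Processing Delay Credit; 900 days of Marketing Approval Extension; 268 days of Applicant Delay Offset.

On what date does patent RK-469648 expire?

Earliest priority filing: 23 September 1983.
Base term: 23 September 1983 + 23 years → 23 September 2006.
Processing Delay Credit: +502 days → 7 February 2008.
Marketing Approval Extension: +900 days → 26 July 2010.
Applicant Delay Offset: −268 days → 31 October 2009.

October 31, 2009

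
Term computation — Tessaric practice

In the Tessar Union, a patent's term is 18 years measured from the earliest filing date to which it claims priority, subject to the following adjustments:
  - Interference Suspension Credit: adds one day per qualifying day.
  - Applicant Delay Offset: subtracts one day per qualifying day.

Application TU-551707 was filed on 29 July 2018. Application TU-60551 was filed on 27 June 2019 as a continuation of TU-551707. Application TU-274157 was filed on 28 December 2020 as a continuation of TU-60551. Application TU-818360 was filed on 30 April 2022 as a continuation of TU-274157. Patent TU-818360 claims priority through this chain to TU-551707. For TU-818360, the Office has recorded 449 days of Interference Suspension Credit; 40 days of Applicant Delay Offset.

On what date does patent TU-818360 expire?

Earliest priority filing: 29 July 2018.
Base term: 29 July 2018 + 18 years → 29 July 2036.
Interference Suspension Credit: +449 days → 21 October 2037.
Applicant Delay Offset: −40 days → 11 September 2037.

September 11, 2037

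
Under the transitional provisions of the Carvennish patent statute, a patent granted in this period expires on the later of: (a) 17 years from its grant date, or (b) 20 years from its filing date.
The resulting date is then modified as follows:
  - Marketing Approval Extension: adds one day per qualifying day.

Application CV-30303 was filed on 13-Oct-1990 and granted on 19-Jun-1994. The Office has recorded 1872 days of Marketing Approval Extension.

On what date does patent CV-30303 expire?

August 3, 2016

(a) grant + 17 years → 19 June 2011.
(b) filing + 20 years → 13 October 2010.
Later of the two: 19 June 2011.
Marketing Approval Extension: +1872 days → 3 August 2016.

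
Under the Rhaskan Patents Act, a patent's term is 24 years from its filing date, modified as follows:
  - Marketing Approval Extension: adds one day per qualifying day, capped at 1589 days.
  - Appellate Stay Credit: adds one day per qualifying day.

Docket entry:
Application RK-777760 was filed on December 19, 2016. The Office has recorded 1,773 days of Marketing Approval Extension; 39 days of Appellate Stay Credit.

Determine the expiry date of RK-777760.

2045-06-04

Base term: filing date + 24 years → 19 December 2040.
Marketing Approval Extension: 1773 days claimed exceeds the 1589-day cap, so +1589 days → 26 April 2045.
Appellate Stay Credit: +39 days → 4 June 2045.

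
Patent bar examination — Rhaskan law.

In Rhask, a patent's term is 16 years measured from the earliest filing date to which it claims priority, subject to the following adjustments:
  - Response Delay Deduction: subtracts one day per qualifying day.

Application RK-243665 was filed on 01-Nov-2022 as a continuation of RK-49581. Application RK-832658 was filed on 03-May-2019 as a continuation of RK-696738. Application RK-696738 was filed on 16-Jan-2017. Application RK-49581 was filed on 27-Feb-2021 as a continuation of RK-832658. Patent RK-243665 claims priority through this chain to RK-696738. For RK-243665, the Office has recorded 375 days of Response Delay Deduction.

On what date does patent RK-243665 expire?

Earliest priority filing: 16 January 2017.
Base term: 16 January 2017 + 16 years → 16 January 2033.
Response Delay Deduction: −375 days → 7 January 2032.

January 7, 2032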